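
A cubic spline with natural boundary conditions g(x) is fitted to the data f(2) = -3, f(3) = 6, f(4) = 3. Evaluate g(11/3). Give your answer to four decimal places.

With M_i denoting the second derivative at x_i, h_i = 1, 1, and Δ_i = (y_(i+1) − y_i)/h_i = 9, -3:
  1·M_0 + 4·M_1 + 1·M_2 = 6(Δ_1 - Δ_0) = -72
Natural end conditions: M_0 = M_2 = 0.
Solving: M_0 = 0, M_1 = -18, M_2 = 0.
On [3, 4], g(x) = 6 + 3·(x - 3) - 9·(x - 3)² + 3·(x - 3)³.
With (x - 3) = 2/3: g(11/3) = 44/9.

4.8889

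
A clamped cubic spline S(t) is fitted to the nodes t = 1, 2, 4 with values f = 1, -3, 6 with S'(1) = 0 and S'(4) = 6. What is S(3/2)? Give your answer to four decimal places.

-0.6563

Let M_i = S''(x_i). Step sizes h_i = 1, 2; slopes of the chords Δ_i = (y_(i+1) - y_i)/h_i = -4, 9/2.
  1·M_0 + 6·M_1 + 2·M_2 = 6(Δ_1 - Δ_0) = 51
Clamped end conditions give two more equations: 2h_0·M_0 + h_0·M_1 = 6(Δ_0 - S'(1)) = -24 and h_1·M_1 + 2h_1·M_2 = 6(S'(4) - Δ_1) = 9.
Hence M_0 = -37/2, M_1 = 13, M_2 = -17/4.
On [1, 2], S(t) = 1 + 0·(t - 1) - 37/4·(t - 1)² + 21/4·(t - 1)³.
With (t - 1) = 1/2: S(3/2) = -21/32.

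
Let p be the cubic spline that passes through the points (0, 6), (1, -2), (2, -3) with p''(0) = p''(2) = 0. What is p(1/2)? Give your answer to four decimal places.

1.3438

Let m_i = p''(x_i). Step sizes h_i = 1, 1; slopes of the chords Δ_i = (y_(i+1) - y_i)/h_i = -8, -1.
  1·m_0 + 4·m_1 + 1·m_2 = 6(Δ_1 - Δ_0) = 42
Natural end conditions: m_0 = m_2 = 0.
Solving: m_0 = 0, m_1 = 21/2, m_2 = 0.
On [0, 1], p(t) = 6 - 39/4·t + 0·t² + 7/4·t³.
With t = 1/2: p(1/2) = 43/32.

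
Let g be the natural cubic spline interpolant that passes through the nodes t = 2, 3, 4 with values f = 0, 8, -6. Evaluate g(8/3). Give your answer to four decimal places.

Write M_i for g''(x_i). With h_i = 1, 1 and divided differences Δ_i = 8, -14, the continuity of g' gives the tridiagonal system
  1·M_0 + 4·M_1 + 1·M_2 = 6(Δ_1 - Δ_0) = -132
Natural end conditions: M_0 = M_2 = 0.
Hence M_0 = 0, M_1 = -33, M_2 = 0.
On [2, 3], g(t) = 0 + 27/2·(t - 2) + 0·(t - 2)² - 11/2·(t - 2)³.
With (t - 2) = 2/3: g(8/3) = 199/27.

7.3704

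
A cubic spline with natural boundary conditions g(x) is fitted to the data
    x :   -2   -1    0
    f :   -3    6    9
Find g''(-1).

Put M_i = g'' at the i-th knot. Here h = (1, 1) and Δ = (9, 3), so the interior equations h_(i-1)·M_(i-1) + 2(h_(i-1)+h_i)·M_i + h_i·M_(i+1) = 6(Δ_i − Δ_(i-1)) read
  1·M_0 + 4·M_1 + 1·M_2 = 6(Δ_1 - Δ_0) = -36
Natural end conditions: M_0 = M_2 = 0.
Forward elimination and back-substitution give M_0 = 0, M_1 = -9, M_2 = 0.

-9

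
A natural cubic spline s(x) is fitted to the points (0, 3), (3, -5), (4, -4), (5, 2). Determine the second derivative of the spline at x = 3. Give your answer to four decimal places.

1.8710

Write M_i for s''(x_i). With h_i = 3, 1, 1 and divided differences Δ_i = -8/3, 1, 6, the continuity of s' gives the tridiagonal system
  3·M_0 + 8·M_1 + 1·M_2 = 6(Δ_1 - Δ_0) = 22
  1·M_1 + 4·M_2 + 1·M_3 = 6(Δ_2 - Δ_1) = 30
Natural end conditions: M_0 = M_3 = 0.
Solving the tridiagonal system: M_0 = 0, M_1 = 58/31, M_2 = 218/31, M_3 = 0.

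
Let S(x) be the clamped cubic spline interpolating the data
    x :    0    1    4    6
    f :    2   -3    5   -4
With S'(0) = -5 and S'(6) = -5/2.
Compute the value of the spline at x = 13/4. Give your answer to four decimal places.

Let m_i = S''(x_i). Step sizes h_i = 1, 3, 2; slopes of the chords Δ_i = (y_(i+1) - y_i)/h_i = -5, 8/3, -9/2.
  1·m_0 + 8·m_1 + 3·m_2 = 6(Δ_1 - Δ_0) = 46
  3·m_1 + 10·m_2 + 2·m_3 = 6(Δ_2 - Δ_1) = -43
Clamped end conditions give two more equations: 2h_0·m_0 + h_0·m_1 = 6(Δ_0 - S'(0)) = 0 and h_2·m_2 + 2h_2·m_3 = 6(S'(6) - Δ_2) = 12.
Forward elimination and back-substitution give m_0 = -187/39, m_1 = 374/39, m_2 = -337/39, m_3 = 571/78.
On [1, 4], S(x) = -3 - 203/78·(x - 1) + 187/39·(x - 1)² - 79/78·(x - 1)³.
With (x - 1) = 9/4: S(13/4) = 6459/1664.

3.8816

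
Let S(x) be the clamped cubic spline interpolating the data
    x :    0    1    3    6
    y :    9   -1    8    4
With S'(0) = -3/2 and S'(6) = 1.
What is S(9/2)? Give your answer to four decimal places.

With σ_i denoting the second derivative at x_i, h_i = 1, 2, 3, and Δ_i = (y_(i+1) − y_i)/h_i = -10, 9/2, -4/3:
  1·σ_0 + 6·σ_1 + 2·σ_2 = 6(Δ_1 - Δ_0) = 87
  2·σ_1 + 10·σ_2 + 3·σ_3 = 6(Δ_2 - Δ_1) = -35
Clamped end conditions give two more equations: 2h_0·σ_0 + h_0·σ_1 = 6(Δ_0 - S'(0)) = -51 and h_2·σ_2 + 2h_2·σ_3 = 6(S'(6) - Δ_2) = 14.
Solving the tridiagonal system: σ_0 = -113/3, σ_1 = 73/3, σ_2 = -32/3, σ_3 = 23/3.
On [3, 6], S(x) = 8 + 11/2·(x - 3) - 16/3·(x - 3)² + 55/54·(x - 3)³.
With (x - 3) = 3/2: S(9/2) = 123/16.

7.6875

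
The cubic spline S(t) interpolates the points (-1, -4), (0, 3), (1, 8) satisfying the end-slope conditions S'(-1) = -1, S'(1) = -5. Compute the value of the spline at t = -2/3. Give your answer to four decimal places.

Write σ_i for S''(x_i). With h_i = 1, 1 and divided differences Δ_i = 7, 5, the continuity of S' gives the tridiagonal system
  1·σ_0 + 4·σ_1 + 1·σ_2 = 6(Δ_1 - Δ_0) = -12
Clamped end conditions give two more equations: 2h_0·σ_0 + h_0·σ_1 = 6(Δ_0 - S'(-1)) = 48 and h_1·σ_1 + 2h_1·σ_2 = 6(S'(1) - Δ_1) = -60.
Solving: σ_0 = 25, σ_1 = -2, σ_2 = -29.
On [-1, 0], S(t) = -4 - 1·(t + 1) + 25/2·(t + 1)² - 9/2·(t + 1)³.
With (t + 1) = 1/3: S(-2/3) = -28/9.

-3.1111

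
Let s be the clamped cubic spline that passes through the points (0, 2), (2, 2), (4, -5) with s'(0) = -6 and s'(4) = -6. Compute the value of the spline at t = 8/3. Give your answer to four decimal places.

1.1852

Write σ_i for s''(x_i). With h_i = 2, 2 and divided differences Δ_i = 0, -7/2, the continuity of s' gives the tridiagonal system
  2·σ_0 + 8·σ_1 + 2·σ_2 = 6(Δ_1 - Δ_0) = -21
Clamped end conditions give two more equations: 2h_0·σ_0 + h_0·σ_1 = 6(Δ_0 - s'(0)) = 36 and h_1·σ_1 + 2h_1·σ_2 = 6(s'(4) - Δ_1) = -15.
Hence σ_0 = 93/8, σ_1 = -21/4, σ_2 = -9/8.
On [2, 4], s(t) = 2 + 3/8·(t - 2) - 21/8·(t - 2)² + 11/32·(t - 2)³.
With (t - 2) = 2/3: s(8/3) = 32/27.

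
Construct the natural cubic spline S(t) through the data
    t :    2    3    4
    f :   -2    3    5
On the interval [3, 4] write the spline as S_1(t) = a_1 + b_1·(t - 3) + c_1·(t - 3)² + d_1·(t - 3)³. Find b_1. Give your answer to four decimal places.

3.5000

With M_i denoting the second derivative at x_i, h_i = 1, 1, and Δ_i = (y_(i+1) − y_i)/h_i = 5, 2:
  1·M_0 + 4·M_1 + 1·M_2 = 6(Δ_1 - Δ_0) = -18
Natural end conditions: M_0 = M_2 = 0.
Hence M_0 = 0, M_1 = -9/2, M_2 = 0.
On [3, 4], with S_1(t) = a_1 + b_1·(t - 3) + c_1·(t - 3)² + d_1·(t - 3)³: c_1 = M_1/2 = -9/4, d_1 = (M_2 - M_1)/(6h_1) = 3/4, b_1 = Δ_1 - h_1(2M_1 + M_2)/6 = 7/2.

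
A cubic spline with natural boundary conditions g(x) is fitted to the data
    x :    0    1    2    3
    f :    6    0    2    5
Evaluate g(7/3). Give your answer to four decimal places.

3.0988

Put m_i = g'' at the i-th knot. Here h = (1, 1, 1) and Δ = (-6, 2, 3), so the interior equations h_(i-1)·m_(i-1) + 2(h_(i-1)+h_i)·m_i + h_i·m_(i+1) = 6(Δ_i − Δ_(i-1)) read
  1·m_0 + 4·m_1 + 1·m_2 = 6(Δ_1 - Δ_0) = 48
  1·m_1 + 4·m_2 + 1·m_3 = 6(Δ_2 - Δ_1) = 6
Natural end conditions: m_0 = m_3 = 0.
Solving: m_0 = 0, m_1 = 62/5, m_2 = -8/5, m_3 = 0.
On [2, 3], g(x) = 2 + 53/15·(x - 2) - 4/5·(x - 2)² + 4/15·(x - 2)³.
With (x - 2) = 1/3: g(7/3) = 251/81.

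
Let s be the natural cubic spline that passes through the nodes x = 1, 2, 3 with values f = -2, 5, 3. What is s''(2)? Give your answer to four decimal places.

With M_i denoting the second derivative at x_i, h_i = 1, 1, and Δ_i = (y_(i+1) − y_i)/h_i = 7, -2:
  1·M_0 + 4·M_1 + 1·M_2 = 6(Δ_1 - Δ_0) = -54
Natural end conditions: M_0 = M_2 = 0.
Solving: M_0 = 0, M_1 = -27/2, M_2 = 0.

-13.5000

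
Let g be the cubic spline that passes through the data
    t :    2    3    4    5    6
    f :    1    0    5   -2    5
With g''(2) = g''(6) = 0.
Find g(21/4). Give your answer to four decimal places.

-1.7969

With σ_i denoting the second derivative at x_i, h_i = 1, 1, 1, 1, and Δ_i = (y_(i+1) − y_i)/h_i = -1, 5, -7, 7:
  1·σ_0 + 4·σ_1 + 1·σ_2 = 6(Δ_1 - Δ_0) = 36
  1·σ_1 + 4·σ_2 + 1·σ_3 = 6(Δ_2 - Δ_1) = -72
  1·σ_2 + 4·σ_3 + 1·σ_4 = 6(Δ_3 - Δ_2) = 84
Natural end conditions: σ_0 = σ_4 = 0.
Solving the tridiagonal system: σ_0 = 0, σ_1 = 114/7, σ_2 = -204/7, σ_3 = 198/7, σ_4 = 0.
On [5, 6], g(t) = -2 - 17/7·(t - 5) + 99/7·(t - 5)² - 33/7·(t - 5)³.
With (t - 5) = 1/4: g(21/4) = -115/64.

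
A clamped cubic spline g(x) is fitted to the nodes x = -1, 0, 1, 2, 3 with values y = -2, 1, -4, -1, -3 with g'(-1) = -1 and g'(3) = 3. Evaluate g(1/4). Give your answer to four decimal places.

Let σ_i = g''(x_i). Step sizes h_i = 1, 1, 1, 1; slopes of the chords Δ_i = (y_(i+1) - y_i)/h_i = 3, -5, 3, -2.
  1·σ_0 + 4·σ_1 + 1·σ_2 = 6(Δ_1 - Δ_0) = -48
  1·σ_1 + 4·σ_2 + 1·σ_3 = 6(Δ_2 - Δ_1) = 48
  1·σ_2 + 4·σ_3 + 1·σ_4 = 6(Δ_3 - Δ_2) = -30
Clamped end conditions give two more equations: 2h_0·σ_0 + h_0·σ_1 = 6(Δ_0 - g'(-1)) = 24 and h_3·σ_3 + 2h_3·σ_4 = 6(g'(3) - Δ_3) = 30.
Solving the tridiagonal system: σ_0 = 667/28, σ_1 = -331/14, σ_2 = 91/4, σ_3 = -271/14, σ_4 = 691/28.
On [0, 1], g(x) = 1 - 51/56·x - 331/28·x² + 433/56·x³.
With x = 1/4: g(1/4) = 79/512.

0.1543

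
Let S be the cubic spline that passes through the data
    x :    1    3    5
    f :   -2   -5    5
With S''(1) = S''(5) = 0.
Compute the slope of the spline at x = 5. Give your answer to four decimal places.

With M_i denoting the second derivative at x_i, h_i = 2, 2, and Δ_i = (y_(i+1) − y_i)/h_i = -3/2, 5:
  2·M_0 + 8·M_1 + 2·M_2 = 6(Δ_1 - Δ_0) = 39
Natural end conditions: M_0 = M_2 = 0.
Forward elimination and back-substitution give M_0 = 0, M_1 = 39/8, M_2 = 0.
On [3, 5], S'(x) = b_1 + 2c_1·(x - 3) + 3d_1·(x - 3)² with b_1 = Δ_1 - h_1(2M_1 + M_2)/6 = 7/4, c_1 = M_1/2 = 39/16, d_1 = (M_2 - M_1)/(6h_1) = -13/32. So S'(5) = 53/8.

6.6250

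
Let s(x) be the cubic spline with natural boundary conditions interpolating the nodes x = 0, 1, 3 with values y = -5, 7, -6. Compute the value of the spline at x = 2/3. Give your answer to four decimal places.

Put m_i = s'' at the i-th knot. Here h = (1, 2) and Δ = (12, -13/2), so the interior equations h_(i-1)·m_(i-1) + 2(h_(i-1)+h_i)·m_i + h_i·m_(i+1) = 6(Δ_i − Δ_(i-1)) read
  1·m_0 + 6·m_1 + 2·m_2 = 6(Δ_1 - Δ_0) = -111
Natural end conditions: m_0 = m_2 = 0.
Hence m_0 = 0, m_1 = -37/2, m_2 = 0.
On [0, 1], s(x) = -5 + 181/12·x + 0·x² - 37/12·x³.
With x = 2/3: s(2/3) = 671/162.

4.1420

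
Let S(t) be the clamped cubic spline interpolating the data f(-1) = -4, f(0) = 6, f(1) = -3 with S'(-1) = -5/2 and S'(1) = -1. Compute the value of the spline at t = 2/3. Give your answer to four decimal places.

Let M_i = S''(x_i). Step sizes h_i = 1, 1; slopes of the chords Δ_i = (y_(i+1) - y_i)/h_i = 10, -9.
  1·M_0 + 4·M_1 + 1·M_2 = 6(Δ_1 - Δ_0) = -114
Clamped end conditions give two more equations: 2h_0·M_0 + h_0·M_1 = 6(Δ_0 - S'(-1)) = 75 and h_1·M_1 + 2h_1·M_2 = 6(S'(1) - Δ_1) = 48.
Forward elimination and back-substitution give M_0 = 267/4, M_1 = -117/2, M_2 = 213/4.
On [0, 1], S(t) = 6 + 13/8·t - 117/4·t² + 149/8·t³.
With t = 2/3: S(2/3) = -43/108.

-0.3981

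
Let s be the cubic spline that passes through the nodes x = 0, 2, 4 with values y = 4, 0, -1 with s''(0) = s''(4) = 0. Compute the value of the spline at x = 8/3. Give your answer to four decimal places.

With σ_i denoting the second derivative at x_i, h_i = 2, 2, and Δ_i = (y_(i+1) − y_i)/h_i = -2, -1/2:
  2·σ_0 + 8·σ_1 + 2·σ_2 = 6(Δ_1 - Δ_0) = 9
Natural end conditions: σ_0 = σ_2 = 0.
Hence σ_0 = 0, σ_1 = 9/8, σ_2 = 0.
On [2, 4], s(x) = 0 - 5/4·(x - 2) + 9/16·(x - 2)² - 3/32·(x - 2)³.
With (x - 2) = 2/3: s(8/3) = -11/18.

-0.6111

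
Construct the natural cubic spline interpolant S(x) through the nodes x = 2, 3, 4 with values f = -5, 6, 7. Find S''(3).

-15

Let m_i = S''(x_i). Step sizes h_i = 1, 1; slopes of the chords Δ_i = (y_(i+1) - y_i)/h_i = 11, 1.
  1·m_0 + 4·m_1 + 1·m_2 = 6(Δ_1 - Δ_0) = -60
Natural end conditions: m_0 = m_2 = 0.
Solving the tridiagonal system: m_0 = 0, m_1 = -15, m_2 = 0.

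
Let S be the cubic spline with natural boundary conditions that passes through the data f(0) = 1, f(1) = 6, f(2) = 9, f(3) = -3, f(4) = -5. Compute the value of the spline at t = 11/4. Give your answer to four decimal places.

-0.0804

Put M_i = S'' at the i-th knot. Here h = (1, 1, 1, 1) and Δ = (5, 3, -12, -2), so the interior equations h_(i-1)·M_(i-1) + 2(h_(i-1)+h_i)·M_i + h_i·M_(i+1) = 6(Δ_i − Δ_(i-1)) read
  1·M_0 + 4·M_1 + 1·M_2 = 6(Δ_1 - Δ_0) = -12
  1·M_1 + 4·M_2 + 1·M_3 = 6(Δ_2 - Δ_1) = -90
  1·M_2 + 4·M_3 + 1·M_4 = 6(Δ_3 - Δ_2) = 60
Natural end conditions: M_0 = M_4 = 0.
Solving: M_0 = 0, M_1 = 30/7, M_2 = -204/7, M_3 = 156/7, M_4 = 0.
On [2, 3], S(t) = 9 - 6·(t - 2) - 102/7·(t - 2)² + 60/7·(t - 2)³.
With (t - 2) = 3/4: S(11/4) = -9/112.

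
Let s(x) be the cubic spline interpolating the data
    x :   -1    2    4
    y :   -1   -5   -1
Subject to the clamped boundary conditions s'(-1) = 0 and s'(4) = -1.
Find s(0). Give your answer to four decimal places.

-2.3259

With σ_i denoting the second derivative at x_i, h_i = 3, 2, and Δ_i = (y_(i+1) − y_i)/h_i = -4/3, 2:
  3·σ_0 + 10·σ_1 + 2·σ_2 = 6(Δ_1 - Δ_0) = 20
Clamped end conditions give two more equations: 2h_0·σ_0 + h_0·σ_1 = 6(Δ_0 - s'(-1)) = -8 and h_1·σ_1 + 2h_1·σ_2 = 6(s'(4) - Δ_1) = -18.
Solving the tridiagonal system: σ_0 = -53/15, σ_1 = 22/5, σ_2 = -67/10.
On [-1, 2], s(x) = -1 + 0·(x + 1) - 53/30·(x + 1)² + 119/270·(x + 1)³.
With (x + 1) = 1: s(0) = -314/135.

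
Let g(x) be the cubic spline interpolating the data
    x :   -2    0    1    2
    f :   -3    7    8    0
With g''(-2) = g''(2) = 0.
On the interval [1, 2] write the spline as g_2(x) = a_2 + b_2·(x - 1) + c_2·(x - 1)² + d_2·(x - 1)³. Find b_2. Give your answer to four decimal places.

-3.6522

Write σ_i for g''(x_i). With h_i = 2, 1, 1 and divided differences Δ_i = 5, 1, -8, the continuity of g' gives the tridiagonal system
  2·σ_0 + 6·σ_1 + 1·σ_2 = 6(Δ_1 - Δ_0) = -24
  1·σ_1 + 4·σ_2 + 1·σ_3 = 6(Δ_2 - Δ_1) = -54
Natural end conditions: σ_0 = σ_3 = 0.
Solving: σ_0 = 0, σ_1 = -42/23, σ_2 = -300/23, σ_3 = 0.
On [1, 2], with g_2(x) = a_2 + b_2·(x - 1) + c_2·(x - 1)² + d_2·(x - 1)³: c_2 = σ_2/2 = -150/23, d_2 = (σ_3 - σ_2)/(6h_2) = 50/23, b_2 = Δ_2 - h_2(2σ_2 + σ_3)/6 = -84/23.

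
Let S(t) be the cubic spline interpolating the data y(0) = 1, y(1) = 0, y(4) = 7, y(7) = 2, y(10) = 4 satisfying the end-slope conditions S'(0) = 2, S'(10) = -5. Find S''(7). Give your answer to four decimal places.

Write M_i for S''(x_i). With h_i = 1, 3, 3, 3 and divided differences Δ_i = -1, 7/3, -5/3, 2/3, the continuity of S' gives the tridiagonal system
  1·M_0 + 8·M_1 + 3·M_2 = 6(Δ_1 - Δ_0) = 20
  3·M_1 + 12·M_2 + 3·M_3 = 6(Δ_2 - Δ_1) = -24
  3·M_2 + 12·M_3 + 3·M_4 = 6(Δ_3 - Δ_2) = 14
Clamped end conditions give two more equations: 2h_0·M_0 + h_0·M_1 = 6(Δ_0 - S'(0)) = -18 and h_3·M_3 + 2h_3·M_4 = 6(S'(10) - Δ_3) = -34.
Forward elimination and back-substitution give M_0 = -343/29, M_1 = 164/29, M_2 = -389/87, M_3 = 368/87, M_4 = -677/87.

4.2299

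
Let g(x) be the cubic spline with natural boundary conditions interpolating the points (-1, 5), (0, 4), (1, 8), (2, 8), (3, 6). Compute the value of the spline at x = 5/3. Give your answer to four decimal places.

8.4616

Let m_i = g''(x_i). Step sizes h_i = 1, 1, 1, 1; slopes of the chords Δ_i = (y_(i+1) - y_i)/h_i = -1, 4, 0, -2.
  1·m_0 + 4·m_1 + 1·m_2 = 6(Δ_1 - Δ_0) = 30
  1·m_1 + 4·m_2 + 1·m_3 = 6(Δ_2 - Δ_1) = -24
  1·m_2 + 4·m_3 + 1·m_4 = 6(Δ_3 - Δ_2) = -12
Natural end conditions: m_0 = m_4 = 0.
Forward elimination and back-substitution give m_0 = 0, m_1 = 267/28, m_2 = -57/7, m_3 = -27/28, m_4 = 0.
On [1, 2], g(x) = 8 + 23/8·(x - 1) - 57/14·(x - 1)² + 67/56·(x - 1)³.
With (x - 1) = 2/3: g(5/3) = 6397/756.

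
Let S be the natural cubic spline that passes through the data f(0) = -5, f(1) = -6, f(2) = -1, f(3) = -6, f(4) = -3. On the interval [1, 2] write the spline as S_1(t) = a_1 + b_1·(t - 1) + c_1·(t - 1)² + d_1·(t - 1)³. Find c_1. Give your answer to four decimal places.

Put m_i = S'' at the i-th knot. Here h = (1, 1, 1, 1) and Δ = (-1, 5, -5, 3), so the interior equations h_(i-1)·m_(i-1) + 2(h_(i-1)+h_i)·m_i + h_i·m_(i+1) = 6(Δ_i − Δ_(i-1)) read
  1·m_0 + 4·m_1 + 1·m_2 = 6(Δ_1 - Δ_0) = 36
  1·m_1 + 4·m_2 + 1·m_3 = 6(Δ_2 - Δ_1) = -60
  1·m_2 + 4·m_3 + 1·m_4 = 6(Δ_3 - Δ_2) = 48
Natural end conditions: m_0 = m_4 = 0.
Solving the tridiagonal system: m_0 = 0, m_1 = 207/14, m_2 = -162/7, m_3 = 249/14, m_4 = 0.
On [1, 2], with S_1(t) = a_1 + b_1·(t - 1) + c_1·(t - 1)² + d_1·(t - 1)³: c_1 = m_1/2 = 207/28, d_1 = (m_2 - m_1)/(6h_1) = -177/28, b_1 = Δ_1 - h_1(2m_1 + m_2)/6 = 55/14.

7.3929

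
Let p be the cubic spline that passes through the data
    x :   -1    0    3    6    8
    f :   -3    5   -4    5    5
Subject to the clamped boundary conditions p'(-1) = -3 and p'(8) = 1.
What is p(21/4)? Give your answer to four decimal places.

2.3181

Let M_i = p''(x_i). Step sizes h_i = 1, 3, 3, 2; slopes of the chords Δ_i = (y_(i+1) - y_i)/h_i = 8, -3, 3, 0.
  1·M_0 + 8·M_1 + 3·M_2 = 6(Δ_1 - Δ_0) = -66
  3·M_1 + 12·M_2 + 3·M_3 = 6(Δ_2 - Δ_1) = 36
  3·M_2 + 10·M_3 + 2·M_4 = 6(Δ_3 - Δ_2) = -18
Clamped end conditions give two more equations: 2h_0·M_0 + h_0·M_1 = 6(Δ_0 - p'(-1)) = 66 and h_3·M_3 + 2h_3·M_4 = 6(p'(8) - Δ_3) = 6.
Forward elimination and back-substitution give M_0 = 289/7, M_1 = -116/7, M_2 = 59/7, M_3 = -36/7, M_4 = 57/14.
On [3, 6], p(x) = -4 - 20/7·(x - 3) + 59/14·(x - 3)² - 95/126·(x - 3)³.
With (x - 3) = 9/4: p(21/4) = 2077/896.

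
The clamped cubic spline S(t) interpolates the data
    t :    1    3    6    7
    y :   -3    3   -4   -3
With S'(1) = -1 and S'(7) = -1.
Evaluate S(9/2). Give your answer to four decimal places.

Let M_i = S''(x_i). Step sizes h_i = 2, 3, 1; slopes of the chords Δ_i = (y_(i+1) - y_i)/h_i = 3, -7/3, 1.
  2·M_0 + 10·M_1 + 3·M_2 = 6(Δ_1 - Δ_0) = -32
  3·M_1 + 8·M_2 + 1·M_3 = 6(Δ_2 - Δ_1) = 20
Clamped end conditions give two more equations: 2h_0·M_0 + h_0·M_1 = 6(Δ_0 - S'(1)) = 24 and h_2·M_2 + 2h_2·M_3 = 6(S'(7) - Δ_2) = -12.
Solving: M_0 = 370/39, M_1 = -272/39, M_2 = 244/39, M_3 = -356/39.
On [3, 6], S(t) = 3 + 59/39·(t - 3) - 136/39·(t - 3)² + 86/117·(t - 3)³.
With (t - 3) = 3/2: S(9/2) = -5/52.

-0.0962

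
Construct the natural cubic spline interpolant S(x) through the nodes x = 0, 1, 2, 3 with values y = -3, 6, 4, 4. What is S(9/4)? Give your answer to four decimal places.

Write M_i for S''(x_i). With h_i = 1, 1, 1 and divided differences Δ_i = 9, -2, 0, the continuity of S' gives the tridiagonal system
  1·M_0 + 4·M_1 + 1·M_2 = 6(Δ_1 - Δ_0) = -66
  1·M_1 + 4·M_2 + 1·M_3 = 6(Δ_2 - Δ_1) = 12
Natural end conditions: M_0 = M_3 = 0.
Solving the tridiagonal system: M_0 = 0, M_1 = -92/5, M_2 = 38/5, M_3 = 0.
On [2, 3], S(x) = 4 - 38/15·(x - 2) + 19/5·(x - 2)² - 19/15·(x - 2)³.
With (x - 2) = 1/4: S(9/4) = 1147/320.

3.5844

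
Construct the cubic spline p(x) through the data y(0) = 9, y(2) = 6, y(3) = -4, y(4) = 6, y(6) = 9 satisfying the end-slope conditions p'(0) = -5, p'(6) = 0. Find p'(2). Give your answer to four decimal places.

-9.8333

Write M_i for p''(x_i). With h_i = 2, 1, 1, 2 and divided differences Δ_i = -3/2, -10, 10, 3/2, the continuity of p' gives the tridiagonal system
  2·M_0 + 6·M_1 + 1·M_2 = 6(Δ_1 - Δ_0) = -51
  1·M_1 + 4·M_2 + 1·M_3 = 6(Δ_2 - Δ_1) = 120
  1·M_2 + 6·M_3 + 2·M_4 = 6(Δ_3 - Δ_2) = -51
Clamped end conditions give two more equations: 2h_0·M_0 + h_0·M_1 = 6(Δ_0 - p'(0)) = 21 and h_3·M_3 + 2h_3·M_4 = 6(p'(6) - Δ_3) = -9.
Solving the tridiagonal system: M_0 = 46/3, M_1 = -121/6, M_2 = 118/3, M_3 = -103/6, M_4 = 19/3.
On [2, 3], p'(x) = b_1 + 2c_1·(x - 2) + 3d_1·(x - 2)² with b_1 = Δ_1 - h_1(2M_1 + M_2)/6 = -59/6, c_1 = M_1/2 = -121/12, d_1 = (M_2 - M_1)/(6h_1) = 119/12. So p'(2) = -59/6.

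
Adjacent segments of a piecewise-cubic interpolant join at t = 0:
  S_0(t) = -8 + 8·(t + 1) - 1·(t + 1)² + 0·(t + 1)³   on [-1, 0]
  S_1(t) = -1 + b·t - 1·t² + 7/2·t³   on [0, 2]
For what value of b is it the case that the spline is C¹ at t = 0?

S_0'(t) = 8 - 2·(t + 1) + 0·(t + 1)², so S_0'(0) = 6. On the right, S_1'(0) = b, so b = 6.

6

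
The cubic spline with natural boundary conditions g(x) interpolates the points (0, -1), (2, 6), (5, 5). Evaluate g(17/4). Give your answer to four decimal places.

6.0586

Put m_i = g'' at the i-th knot. Here h = (2, 3) and Δ = (7/2, -1/3), so the interior equations h_(i-1)·m_(i-1) + 2(h_(i-1)+h_i)·m_i + h_i·m_(i+1) = 6(Δ_i − Δ_(i-1)) read
  2·m_0 + 10·m_1 + 3·m_2 = 6(Δ_1 - Δ_0) = -23
Natural end conditions: m_0 = m_2 = 0.
Forward elimination and back-substitution give m_0 = 0, m_1 = -23/10, m_2 = 0.
On [2, 5], g(x) = 6 + 59/30·(x - 2) - 23/20·(x - 2)² + 23/180·(x - 2)³.
With (x - 2) = 9/4: g(17/4) = 1551/256.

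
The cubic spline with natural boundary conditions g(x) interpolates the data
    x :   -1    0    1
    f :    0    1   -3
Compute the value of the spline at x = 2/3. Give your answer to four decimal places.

-1.2963

Write M_i for g''(x_i). With h_i = 1, 1 and divided differences Δ_i = 1, -4, the continuity of g' gives the tridiagonal system
  1·M_0 + 4·M_1 + 1·M_2 = 6(Δ_1 - Δ_0) = -30
Natural end conditions: M_0 = M_2 = 0.
Hence M_0 = 0, M_1 = -15/2, M_2 = 0.
On [0, 1], g(x) = 1 - 3/2·x - 15/4·x² + 5/4·x³.
With x = 2/3: g(2/3) = -35/27.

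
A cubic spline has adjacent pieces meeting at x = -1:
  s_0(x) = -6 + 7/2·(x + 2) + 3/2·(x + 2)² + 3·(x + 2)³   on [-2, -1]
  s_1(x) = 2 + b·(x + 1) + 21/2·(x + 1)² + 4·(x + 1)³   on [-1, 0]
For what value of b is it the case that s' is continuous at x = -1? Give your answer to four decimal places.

15.5000

s_0'(x) = 7/2 + 3·(x + 2) + 9·(x + 2)², so s_0'(-1) = 31/2. On the right, s_1'(-1) = b, so b = 31/2.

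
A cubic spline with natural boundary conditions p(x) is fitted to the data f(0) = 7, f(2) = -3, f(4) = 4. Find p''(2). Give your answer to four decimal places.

6.3750

With σ_i denoting the second derivative at x_i, h_i = 2, 2, and Δ_i = (y_(i+1) − y_i)/h_i = -5, 7/2:
  2·σ_0 + 8·σ_1 + 2·σ_2 = 6(Δ_1 - Δ_0) = 51
Natural end conditions: σ_0 = σ_2 = 0.
Forward elimination and back-substitution give σ_0 = 0, σ_1 = 51/8, σ_2 = 0.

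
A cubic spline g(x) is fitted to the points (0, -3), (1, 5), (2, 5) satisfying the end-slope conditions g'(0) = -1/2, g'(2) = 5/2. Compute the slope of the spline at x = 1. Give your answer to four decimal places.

Let σ_i = g''(x_i). Step sizes h_i = 1, 1; slopes of the chords Δ_i = (y_(i+1) - y_i)/h_i = 8, 0.
  1·σ_0 + 4·σ_1 + 1·σ_2 = 6(Δ_1 - Δ_0) = -48
Clamped end conditions give two more equations: 2h_0·σ_0 + h_0·σ_1 = 6(Δ_0 - g'(0)) = 51 and h_1·σ_1 + 2h_1·σ_2 = 6(g'(2) - Δ_1) = 15.
Solving: σ_0 = 39, σ_1 = -27, σ_2 = 21.
On [1, 2], g'(x) = b_1 + 2c_1·(x - 1) + 3d_1·(x - 1)² with b_1 = Δ_1 - h_1(2σ_1 + σ_2)/6 = 11/2, c_1 = σ_1/2 = -27/2, d_1 = (σ_2 - σ_1)/(6h_1) = 8. So g'(1) = 11/2.

5.5000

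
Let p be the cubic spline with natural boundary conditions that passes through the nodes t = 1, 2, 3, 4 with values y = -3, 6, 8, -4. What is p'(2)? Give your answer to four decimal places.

Write σ_i for p''(x_i). With h_i = 1, 1, 1 and divided differences Δ_i = 9, 2, -12, the continuity of p' gives the tridiagonal system
  1·σ_0 + 4·σ_1 + 1·σ_2 = 6(Δ_1 - Δ_0) = -42
  1·σ_1 + 4·σ_2 + 1·σ_3 = 6(Δ_2 - Δ_1) = -84
Natural end conditions: σ_0 = σ_3 = 0.
Solving the tridiagonal system: σ_0 = 0, σ_1 = -28/5, σ_2 = -98/5, σ_3 = 0.
On [2, 3], p'(t) = b_1 + 2c_1·(t - 2) + 3d_1·(t - 2)² with b_1 = Δ_1 - h_1(2σ_1 + σ_2)/6 = 107/15, c_1 = σ_1/2 = -14/5, d_1 = (σ_2 - σ_1)/(6h_1) = -7/3. So p'(2) = 107/15.

7.1333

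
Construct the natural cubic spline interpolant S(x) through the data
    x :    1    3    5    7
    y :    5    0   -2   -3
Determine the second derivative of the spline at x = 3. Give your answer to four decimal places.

1.1000

Write m_i for S''(x_i). With h_i = 2, 2, 2 and divided differences Δ_i = -5/2, -1, -1/2, the continuity of S' gives the tridiagonal system
  2·m_0 + 8·m_1 + 2·m_2 = 6(Δ_1 - Δ_0) = 9
  2·m_1 + 8·m_2 + 2·m_3 = 6(Δ_2 - Δ_1) = 3
Natural end conditions: m_0 = m_3 = 0.
Solving the tridiagonal system: m_0 = 0, m_1 = 11/10, m_2 = 1/10, m_3 = 0.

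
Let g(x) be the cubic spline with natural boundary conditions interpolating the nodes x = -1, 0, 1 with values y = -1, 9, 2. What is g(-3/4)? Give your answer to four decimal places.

Let σ_i = g''(x_i). Step sizes h_i = 1, 1; slopes of the chords Δ_i = (y_(i+1) - y_i)/h_i = 10, -7.
  1·σ_0 + 4·σ_1 + 1·σ_2 = 6(Δ_1 - Δ_0) = -102
Natural end conditions: σ_0 = σ_2 = 0.
Hence σ_0 = 0, σ_1 = -51/2, σ_2 = 0.
On [-1, 0], g(x) = -1 + 57/4·(x + 1) + 0·(x + 1)² - 17/4·(x + 1)³.
With (x + 1) = 1/4: g(-3/4) = 639/256.

2.4961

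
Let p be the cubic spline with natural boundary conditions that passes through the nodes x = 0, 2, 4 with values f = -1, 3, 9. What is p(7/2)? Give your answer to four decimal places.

Let σ_i = p''(x_i). Step sizes h_i = 2, 2; slopes of the chords Δ_i = (y_(i+1) - y_i)/h_i = 2, 3.
  2·σ_0 + 8·σ_1 + 2·σ_2 = 6(Δ_1 - Δ_0) = 6
Natural end conditions: σ_0 = σ_2 = 0.
Solving: σ_0 = 0, σ_1 = 3/4, σ_2 = 0.
On [2, 4], p(x) = 3 + 5/2·(x - 2) + 3/8·(x - 2)² - 1/16·(x - 2)³.
With (x - 2) = 3/2: p(7/2) = 945/128.

7.3828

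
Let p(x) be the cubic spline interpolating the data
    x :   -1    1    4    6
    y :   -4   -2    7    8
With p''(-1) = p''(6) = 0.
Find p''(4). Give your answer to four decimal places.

Write M_i for p''(x_i). With h_i = 2, 3, 2 and divided differences Δ_i = 1, 3, 1/2, the continuity of p' gives the tridiagonal system
  2·M_0 + 10·M_1 + 3·M_2 = 6(Δ_1 - Δ_0) = 12
  3·M_1 + 10·M_2 + 2·M_3 = 6(Δ_2 - Δ_1) = -15
Natural end conditions: M_0 = M_3 = 0.
Solving: M_0 = 0, M_1 = 165/91, M_2 = -186/91, M_3 = 0.

-2.0440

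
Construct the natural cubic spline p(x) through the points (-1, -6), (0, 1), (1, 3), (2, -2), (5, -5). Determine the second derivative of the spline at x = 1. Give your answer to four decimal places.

Put σ_i = p'' at the i-th knot. Here h = (1, 1, 1, 3) and Δ = (7, 2, -5, -1), so the interior equations h_(i-1)·σ_(i-1) + 2(h_(i-1)+h_i)·σ_i + h_i·σ_(i+1) = 6(Δ_i − Δ_(i-1)) read
  1·σ_0 + 4·σ_1 + 1·σ_2 = 6(Δ_1 - Δ_0) = -30
  1·σ_1 + 4·σ_2 + 1·σ_3 = 6(Δ_2 - Δ_1) = -42
  1·σ_2 + 8·σ_3 + 3·σ_4 = 6(Δ_3 - Δ_2) = 24
Natural end conditions: σ_0 = σ_4 = 0.
Solving: σ_0 = 0, σ_1 = -285/58, σ_2 = -300/29, σ_3 = 249/58, σ_4 = 0.

-10.3448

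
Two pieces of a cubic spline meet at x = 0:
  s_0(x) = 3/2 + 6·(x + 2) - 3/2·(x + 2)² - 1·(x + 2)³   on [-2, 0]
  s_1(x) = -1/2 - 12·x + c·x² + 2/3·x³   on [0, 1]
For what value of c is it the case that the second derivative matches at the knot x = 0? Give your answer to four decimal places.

-7.5000

s_0''(x) = -3 - 6·(x + 2), so s_0''(0) = -15. On the right, s_1''(0) = 2c, so c = -15/2.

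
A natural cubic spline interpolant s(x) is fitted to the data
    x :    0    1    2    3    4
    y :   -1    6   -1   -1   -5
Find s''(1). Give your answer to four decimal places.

-25.9286

Write M_i for s''(x_i). With h_i = 1, 1, 1, 1 and divided differences Δ_i = 7, -7, 0, -4, the continuity of s' gives the tridiagonal system
  1·M_0 + 4·M_1 + 1·M_2 = 6(Δ_1 - Δ_0) = -84
  1·M_1 + 4·M_2 + 1·M_3 = 6(Δ_2 - Δ_1) = 42
  1·M_2 + 4·M_3 + 1·M_4 = 6(Δ_3 - Δ_2) = -24
Natural end conditions: M_0 = M_4 = 0.
Solving: M_0 = 0, M_1 = -363/14, M_2 = 138/7, M_3 = -153/14, M_4 = 0.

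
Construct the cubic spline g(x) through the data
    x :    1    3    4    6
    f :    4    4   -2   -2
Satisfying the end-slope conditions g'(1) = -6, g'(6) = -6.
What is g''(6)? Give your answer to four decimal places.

With M_i denoting the second derivative at x_i, h_i = 2, 1, 2, and Δ_i = (y_(i+1) − y_i)/h_i = 0, -6, 0:
  2·M_0 + 6·M_1 + 1·M_2 = 6(Δ_1 - Δ_0) = -36
  1·M_1 + 6·M_2 + 2·M_3 = 6(Δ_2 - Δ_1) = 36
Clamped end conditions give two more equations: 2h_0·M_0 + h_0·M_1 = 6(Δ_0 - g'(1)) = 36 and h_2·M_2 + 2h_2·M_3 = 6(g'(6) - Δ_2) = -36.
Forward elimination and back-substitution give M_0 = 63/4, M_1 = -27/2, M_2 = 27/2, M_3 = -63/4.

-15.7500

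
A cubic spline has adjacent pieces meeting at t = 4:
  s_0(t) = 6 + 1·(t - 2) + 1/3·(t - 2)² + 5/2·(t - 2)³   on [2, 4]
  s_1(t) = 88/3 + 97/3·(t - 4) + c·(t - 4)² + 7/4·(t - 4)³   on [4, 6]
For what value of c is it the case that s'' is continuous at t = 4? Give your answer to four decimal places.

s_0''(t) = 2/3 + 15·(t - 2), so s_0''(4) = 92/3. On the right, s_1''(4) = 2c, so c = 46/3.

15.3333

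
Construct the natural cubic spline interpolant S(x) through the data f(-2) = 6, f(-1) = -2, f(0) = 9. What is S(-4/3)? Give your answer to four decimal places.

-1.0926

With M_i denoting the second derivative at x_i, h_i = 1, 1, and Δ_i = (y_(i+1) − y_i)/h_i = -8, 11:
  1·M_0 + 4·M_1 + 1·M_2 = 6(Δ_1 - Δ_0) = 114
Natural end conditions: M_0 = M_2 = 0.
Solving: M_0 = 0, M_1 = 57/2, M_2 = 0.
On [-2, -1], S(x) = 6 - 51/4·(x + 2) + 0·(x + 2)² + 19/4·(x + 2)³.
With (x + 2) = 2/3: S(-4/3) = -59/54.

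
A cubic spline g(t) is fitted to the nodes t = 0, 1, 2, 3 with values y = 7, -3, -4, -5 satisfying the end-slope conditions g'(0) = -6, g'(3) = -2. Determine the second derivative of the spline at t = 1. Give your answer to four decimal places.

Write m_i for g''(x_i). With h_i = 1, 1, 1 and divided differences Δ_i = -10, -1, -1, the continuity of g' gives the tridiagonal system
  1·m_0 + 4·m_1 + 1·m_2 = 6(Δ_1 - Δ_0) = 54
  1·m_1 + 4·m_2 + 1·m_3 = 6(Δ_2 - Δ_1) = 0
Clamped end conditions give two more equations: 2h_0·m_0 + h_0·m_1 = 6(Δ_0 - g'(0)) = -24 and h_2·m_2 + 2h_2·m_3 = 6(g'(3) - Δ_2) = -6.
Forward elimination and back-substitution give m_0 = -332/15, m_1 = 304/15, m_2 = -74/15, m_3 = -8/15.

20.2667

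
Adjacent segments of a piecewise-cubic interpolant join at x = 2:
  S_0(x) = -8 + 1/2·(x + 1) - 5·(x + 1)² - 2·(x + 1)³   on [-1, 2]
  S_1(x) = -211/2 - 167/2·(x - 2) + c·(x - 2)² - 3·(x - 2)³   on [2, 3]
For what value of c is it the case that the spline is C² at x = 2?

S_0''(x) = -10 - 12·(x + 1), so S_0''(2) = -46. On the right, S_1''(2) = 2c, so c = -23.

-23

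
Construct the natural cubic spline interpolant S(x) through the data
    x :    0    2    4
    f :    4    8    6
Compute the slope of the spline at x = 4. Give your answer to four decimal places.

With σ_i denoting the second derivative at x_i, h_i = 2, 2, and Δ_i = (y_(i+1) − y_i)/h_i = 2, -1:
  2·σ_0 + 8·σ_1 + 2·σ_2 = 6(Δ_1 - Δ_0) = -18
Natural end conditions: σ_0 = σ_2 = 0.
Solving the tridiagonal system: σ_0 = 0, σ_1 = -9/4, σ_2 = 0.
On [2, 4], S'(x) = b_1 + 2c_1·(x - 2) + 3d_1·(x - 2)² with b_1 = Δ_1 - h_1(2σ_1 + σ_2)/6 = 1/2, c_1 = σ_1/2 = -9/8, d_1 = (σ_2 - σ_1)/(6h_1) = 3/16. So S'(4) = -7/4.

-1.7500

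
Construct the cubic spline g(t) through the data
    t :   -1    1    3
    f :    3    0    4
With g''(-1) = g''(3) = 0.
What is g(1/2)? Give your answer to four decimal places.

With M_i denoting the second derivative at x_i, h_i = 2, 2, and Δ_i = (y_(i+1) − y_i)/h_i = -3/2, 2:
  2·M_0 + 8·M_1 + 2·M_2 = 6(Δ_1 - Δ_0) = 21
Natural end conditions: M_0 = M_2 = 0.
Solving the tridiagonal system: M_0 = 0, M_1 = 21/8, M_2 = 0.
On [-1, 1], g(t) = 3 - 19/8·(t + 1) + 0·(t + 1)² + 7/32·(t + 1)³.
With (t + 1) = 3/2: g(1/2) = 45/256.

0.1758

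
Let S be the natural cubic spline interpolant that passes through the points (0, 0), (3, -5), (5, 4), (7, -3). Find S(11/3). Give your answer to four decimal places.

Put M_i = S'' at the i-th knot. Here h = (3, 2, 2) and Δ = (-5/3, 9/2, -7/2), so the interior equations h_(i-1)·M_(i-1) + 2(h_(i-1)+h_i)·M_i + h_i·M_(i+1) = 6(Δ_i − Δ_(i-1)) read
  3·M_0 + 10·M_1 + 2·M_2 = 6(Δ_1 - Δ_0) = 37
  2·M_1 + 8·M_2 + 2·M_3 = 6(Δ_2 - Δ_1) = -48
Natural end conditions: M_0 = M_3 = 0.
Solving: M_0 = 0, M_1 = 98/19, M_2 = -277/38, M_3 = 0.
On [3, 5], S(x) = -5 + 199/57·(x - 3) + 49/19·(x - 3)² - 473/456·(x - 3)³.
With (x - 3) = 2/3: S(11/3) = -2822/1539.

-1.8337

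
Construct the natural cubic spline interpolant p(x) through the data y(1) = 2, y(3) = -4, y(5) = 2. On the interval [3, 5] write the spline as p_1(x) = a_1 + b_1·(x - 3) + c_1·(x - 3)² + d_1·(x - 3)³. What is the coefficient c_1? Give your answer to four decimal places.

Write M_i for p''(x_i). With h_i = 2, 2 and divided differences Δ_i = -3, 3, the continuity of p' gives the tridiagonal system
  2·M_0 + 8·M_1 + 2·M_2 = 6(Δ_1 - Δ_0) = 36
Natural end conditions: M_0 = M_2 = 0.
Solving the tridiagonal system: M_0 = 0, M_1 = 9/2, M_2 = 0.
On [3, 5], with p_1(x) = a_1 + b_1·(x - 3) + c_1·(x - 3)² + d_1·(x - 3)³: c_1 = M_1/2 = 9/4, d_1 = (M_2 - M_1)/(6h_1) = -3/8, b_1 = Δ_1 - h_1(2M_1 + M_2)/6 = 0.

2.2500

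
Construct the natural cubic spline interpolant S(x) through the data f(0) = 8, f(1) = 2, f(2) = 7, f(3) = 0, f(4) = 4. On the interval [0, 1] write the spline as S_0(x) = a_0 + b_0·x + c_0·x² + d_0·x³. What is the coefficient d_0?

Put M_i = S'' at the i-th knot. Here h = (1, 1, 1, 1) and Δ = (-6, 5, -7, 4), so the interior equations h_(i-1)·M_(i-1) + 2(h_(i-1)+h_i)·M_i + h_i·M_(i+1) = 6(Δ_i − Δ_(i-1)) read
  1·M_0 + 4·M_1 + 1·M_2 = 6(Δ_1 - Δ_0) = 66
  1·M_1 + 4·M_2 + 1·M_3 = 6(Δ_2 - Δ_1) = -72
  1·M_2 + 4·M_3 + 1·M_4 = 6(Δ_3 - Δ_2) = 66
Natural end conditions: M_0 = M_4 = 0.
Forward elimination and back-substitution give M_0 = 0, M_1 = 24, M_2 = -30, M_3 = 24, M_4 = 0.
On [0, 1], with S_0(x) = a_0 + b_0·x + c_0·x² + d_0·x³: c_0 = M_0/2 = 0, d_0 = (M_1 - M_0)/(6h_0) = 4, b_0 = Δ_0 - h_0(2M_0 + M_1)/6 = -10.

4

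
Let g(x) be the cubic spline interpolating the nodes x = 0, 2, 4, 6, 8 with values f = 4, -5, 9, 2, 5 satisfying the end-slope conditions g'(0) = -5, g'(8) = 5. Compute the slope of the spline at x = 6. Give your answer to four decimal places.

Put m_i = g'' at the i-th knot. Here h = (2, 2, 2, 2) and Δ = (-9/2, 7, -7/2, 3/2), so the interior equations h_(i-1)·m_(i-1) + 2(h_(i-1)+h_i)·m_i + h_i·m_(i+1) = 6(Δ_i − Δ_(i-1)) read
  2·m_0 + 8·m_1 + 2·m_2 = 6(Δ_1 - Δ_0) = 69
  2·m_1 + 8·m_2 + 2·m_3 = 6(Δ_2 - Δ_1) = -63
  2·m_2 + 8·m_3 + 2·m_4 = 6(Δ_3 - Δ_2) = 30
Clamped end conditions give two more equations: 2h_0·m_0 + h_0·m_1 = 6(Δ_0 - g'(0)) = 3 and h_3·m_3 + 2h_3·m_4 = 6(g'(8) - Δ_3) = 21.
Forward elimination and back-substitution give m_0 = -661/112, m_1 = 745/56, m_2 = -205/16, m_3 = 361/56, m_4 = 227/112.
On [6, 8], g'(x) = b_3 + 2c_3·(x - 6) + 3d_3·(x - 6)² with b_3 = Δ_3 - h_3(2m_3 + m_4)/6 = -389/112, c_3 = m_3/2 = 361/112, d_3 = (m_4 - m_3)/(6h_3) = -165/448. So g'(6) = -389/112.

-3.4732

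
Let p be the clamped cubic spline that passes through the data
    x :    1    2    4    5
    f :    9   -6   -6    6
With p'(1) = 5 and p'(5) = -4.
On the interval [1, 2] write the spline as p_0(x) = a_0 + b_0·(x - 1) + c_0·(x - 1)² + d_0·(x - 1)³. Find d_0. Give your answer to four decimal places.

15.5714

Put σ_i = p'' at the i-th knot. Here h = (1, 2, 1) and Δ = (-15, 0, 12), so the interior equations h_(i-1)·σ_(i-1) + 2(h_(i-1)+h_i)·σ_i + h_i·σ_(i+1) = 6(Δ_i − Δ_(i-1)) read
  1·σ_0 + 6·σ_1 + 2·σ_2 = 6(Δ_1 - Δ_0) = 90
  2·σ_1 + 6·σ_2 + 1·σ_3 = 6(Δ_2 - Δ_1) = 72
Clamped end conditions give two more equations: 2h_0·σ_0 + h_0·σ_1 = 6(Δ_0 - p'(1)) = -120 and h_2·σ_2 + 2h_2·σ_3 = 6(p'(5) - Δ_2) = -96.
Forward elimination and back-substitution give σ_0 = -498/7, σ_1 = 156/7, σ_2 = 96/7, σ_3 = -384/7.
On [1, 2], with p_0(x) = a_0 + b_0·(x - 1) + c_0·(x - 1)² + d_0·(x - 1)³: c_0 = σ_0/2 = -249/7, d_0 = (σ_1 - σ_0)/(6h_0) = 109/7, b_0 = Δ_0 - h_0(2σ_0 + σ_1)/6 = 5.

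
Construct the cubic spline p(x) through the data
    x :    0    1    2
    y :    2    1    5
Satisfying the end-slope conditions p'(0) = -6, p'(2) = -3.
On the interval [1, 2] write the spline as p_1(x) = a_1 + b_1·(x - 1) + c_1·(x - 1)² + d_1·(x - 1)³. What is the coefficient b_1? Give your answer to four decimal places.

Write M_i for p''(x_i). With h_i = 1, 1 and divided differences Δ_i = -1, 4, the continuity of p' gives the tridiagonal system
  1·M_0 + 4·M_1 + 1·M_2 = 6(Δ_1 - Δ_0) = 30
Clamped end conditions give two more equations: 2h_0·M_0 + h_0·M_1 = 6(Δ_0 - p'(0)) = 30 and h_1·M_1 + 2h_1·M_2 = 6(p'(2) - Δ_1) = -42.
Solving the tridiagonal system: M_0 = 9, M_1 = 12, M_2 = -27.
On [1, 2], with p_1(x) = a_1 + b_1·(x - 1) + c_1·(x - 1)² + d_1·(x - 1)³: c_1 = M_1/2 = 6, d_1 = (M_2 - M_1)/(6h_1) = -13/2, b_1 = Δ_1 - h_1(2M_1 + M_2)/6 = 9/2.

4.5000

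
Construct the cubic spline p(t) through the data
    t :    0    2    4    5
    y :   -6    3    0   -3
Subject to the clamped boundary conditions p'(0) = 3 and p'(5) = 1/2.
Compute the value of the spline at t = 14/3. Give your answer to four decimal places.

Let M_i = p''(x_i). Step sizes h_i = 2, 2, 1; slopes of the chords Δ_i = (y_(i+1) - y_i)/h_i = 9/2, -3/2, -3.
  2·M_0 + 8·M_1 + 2·M_2 = 6(Δ_1 - Δ_0) = -36
  2·M_1 + 6·M_2 + 1·M_3 = 6(Δ_2 - Δ_1) = -9
Clamped end conditions give two more equations: 2h_0·M_0 + h_0·M_1 = 6(Δ_0 - p'(0)) = 9 and h_2·M_2 + 2h_2·M_3 = 6(p'(5) - Δ_2) = 21.
Solving: M_0 = 113/23, M_1 = -245/46, M_2 = -37/23, M_3 = 260/23.
On [4, 5], p(t) = 0 - 100/23·(t - 4) - 37/46·(t - 4)² + 99/46·(t - 4)³.
With (t - 4) = 2/3: p(14/3) = -542/207.

-2.6184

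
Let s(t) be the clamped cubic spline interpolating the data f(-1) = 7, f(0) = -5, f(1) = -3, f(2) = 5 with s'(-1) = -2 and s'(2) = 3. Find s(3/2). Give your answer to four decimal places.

1.7583

Put M_i = s'' at the i-th knot. Here h = (1, 1, 1) and Δ = (-12, 2, 8), so the interior equations h_(i-1)·M_(i-1) + 2(h_(i-1)+h_i)·M_i + h_i·M_(i+1) = 6(Δ_i − Δ_(i-1)) read
  1·M_0 + 4·M_1 + 1·M_2 = 6(Δ_1 - Δ_0) = 84
  1·M_1 + 4·M_2 + 1·M_3 = 6(Δ_2 - Δ_1) = 36
Clamped end conditions give two more equations: 2h_0·M_0 + h_0·M_1 = 6(Δ_0 - s'(-1)) = -60 and h_2·M_2 + 2h_2·M_3 = 6(s'(2) - Δ_2) = -30.
Forward elimination and back-substitution give M_0 = -682/15, M_1 = 464/15, M_2 = 86/15, M_3 = -268/15.
On [1, 2], s(t) = -3 + 136/15·(t - 1) + 43/15·(t - 1)² - 59/15·(t - 1)³.
With (t - 1) = 1/2: s(3/2) = 211/120.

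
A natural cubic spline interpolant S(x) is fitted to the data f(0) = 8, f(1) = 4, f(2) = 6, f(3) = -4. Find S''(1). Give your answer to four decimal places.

14.4000

Let M_i = S''(x_i). Step sizes h_i = 1, 1, 1; slopes of the chords Δ_i = (y_(i+1) - y_i)/h_i = -4, 2, -10.
  1·M_0 + 4·M_1 + 1·M_2 = 6(Δ_1 - Δ_0) = 36
  1·M_1 + 4·M_2 + 1·M_3 = 6(Δ_2 - Δ_1) = -72
Natural end conditions: M_0 = M_3 = 0.
Solving the tridiagonal system: M_0 = 0, M_1 = 72/5, M_2 = -108/5, M_3 = 0.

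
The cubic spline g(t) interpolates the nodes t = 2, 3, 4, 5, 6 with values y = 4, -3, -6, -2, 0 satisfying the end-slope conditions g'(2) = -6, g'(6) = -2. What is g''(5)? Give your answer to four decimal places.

Let M_i = g''(x_i). Step sizes h_i = 1, 1, 1, 1; slopes of the chords Δ_i = (y_(i+1) - y_i)/h_i = -7, -3, 4, 2.
  1·M_0 + 4·M_1 + 1·M_2 = 6(Δ_1 - Δ_0) = 24
  1·M_1 + 4·M_2 + 1·M_3 = 6(Δ_2 - Δ_1) = 42
  1·M_2 + 4·M_3 + 1·M_4 = 6(Δ_3 - Δ_2) = -12
Clamped end conditions give two more equations: 2h_0·M_0 + h_0·M_1 = 6(Δ_0 - g'(2)) = -6 and h_3·M_3 + 2h_3·M_4 = 6(g'(6) - Δ_3) = -24.
Forward elimination and back-substitution give M_0 = -38/7, M_1 = 34/7, M_2 = 10, M_3 = -20/7, M_4 = -74/7.

-2.8571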